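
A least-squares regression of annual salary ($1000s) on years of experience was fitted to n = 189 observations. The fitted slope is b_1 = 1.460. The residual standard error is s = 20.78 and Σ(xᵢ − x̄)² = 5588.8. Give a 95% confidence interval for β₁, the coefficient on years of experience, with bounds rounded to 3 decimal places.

(0.912, 2.008)

SE(b_1) = s/√Sₓₓ = 20.78/√5588.8 = 0.277963.
df = n − 2 = 187.
t* = t_{0.025, 187} = 1.972731.
Margin = t* × SE = 1.972731 × 0.277963 = 0.54835.
CI: 1.460 ± 0.54835 → (0.912, 2.008).
With 95% confidence, each one-unit increase in years of experience is associated with a change of between 0.912 and 2.008 $1000s in annual salary.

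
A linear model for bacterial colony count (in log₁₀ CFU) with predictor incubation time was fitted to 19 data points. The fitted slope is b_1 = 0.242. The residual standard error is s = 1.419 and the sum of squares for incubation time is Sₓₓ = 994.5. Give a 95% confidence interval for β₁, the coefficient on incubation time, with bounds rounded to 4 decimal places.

(0.1471, 0.3369)

SE(b_1) = s/√Sₓₓ = 1.419/√994.5 = 0.0449966.
df = n − 2 = 17.
t* = t_{0.025, 17} = 2.109816.
Margin = t* × SE = 2.109816 × 0.0449966 = 0.094935.
CI: 0.242 ± 0.094935 → (0.1471, 0.3369).
With 95% confidence, each one-unit increase in incubation time is associated with a change of between 0.1471 and 0.3369 log₁₀ CFU in bacterial colony count.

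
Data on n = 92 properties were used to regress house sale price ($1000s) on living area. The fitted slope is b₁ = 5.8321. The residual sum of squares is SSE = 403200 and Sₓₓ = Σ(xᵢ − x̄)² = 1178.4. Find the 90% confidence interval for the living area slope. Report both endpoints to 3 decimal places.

MSE = SSE/(n − 2) = 403200/90 = 4480.
SE(b₁) = √(MSE/Sₓₓ) = √(4480/1178.4) = 1.94981.
df = n − 2 = 90.
t* = t_{0.05, 90} = 1.661961.
Margin = t* × SE = 1.661961 × 1.94981 = 3.24051.
CI: 5.8321 ± 3.24051 → (2.592, 9.073).
With 90% confidence, each one-unit increase in living area is associated with a change of between 2.592 and 9.073 $1000s in house sale price.

(2.592, 9.073)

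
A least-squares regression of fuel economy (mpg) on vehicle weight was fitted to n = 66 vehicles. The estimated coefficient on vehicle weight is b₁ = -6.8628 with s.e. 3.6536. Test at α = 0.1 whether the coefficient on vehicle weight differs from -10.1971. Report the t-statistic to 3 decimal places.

t = 0.913

H₀: β₁ = -10.1971 vs H₁: β₁ ≠ -10.1971.
t = (b₁ − β₁⁰)/SE = (-6.8628 − (-10.1971)) / 3.6536 = 0.913.
df = n − 2 = 66 − 2 = 64.
Two-sided p ≈ 0.3649, which is ≥ 0.1, so fail to reject H₀.
The data are consistent with a true slope of -10.1971 mpg per unit of vehicle weight.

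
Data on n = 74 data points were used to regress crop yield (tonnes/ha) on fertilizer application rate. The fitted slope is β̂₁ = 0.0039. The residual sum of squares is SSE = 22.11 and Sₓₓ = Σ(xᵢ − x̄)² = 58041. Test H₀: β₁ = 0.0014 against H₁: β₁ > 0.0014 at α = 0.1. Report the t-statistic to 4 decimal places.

t = 1.0869

MSE = SSE/(n − 2) = 22.11/72 = 0.307083.
SE(β̂₁) = √(MSE/Sₓₓ) = √(0.307083/58041) = 0.00230017.
t = (0.0039 − 0.0014) / 0.00230017 = 1.0869.
df = n − 2 = 72.
One-sided p ≈ 0.1404, which is ≥ 0.1, so fail to reject H₀.
The data do not give significant evidence that the true slope on fertilizer application rate exceeds 0.0014 tonnes/ha per unit.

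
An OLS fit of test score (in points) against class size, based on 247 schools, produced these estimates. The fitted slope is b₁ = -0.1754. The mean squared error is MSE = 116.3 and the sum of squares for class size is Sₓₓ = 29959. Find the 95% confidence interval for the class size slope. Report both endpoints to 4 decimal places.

(-0.2981, -0.0527)

SE(b₁) = √(MSE/Sₓₓ) = √(116.3/29959) = 0.0623055.
df = n − 2 = 245.
t* = t_{0.025, 245} = 1.969694.
Margin = t* × SE = 1.969694 × 0.0623055 = 0.122723.
CI: -0.1754 ± 0.122723 → (-0.2981, -0.0527).
With 95% confidence, each one-unit increase in class size is associated with a change of between -0.2981 and -0.0527 points in test score.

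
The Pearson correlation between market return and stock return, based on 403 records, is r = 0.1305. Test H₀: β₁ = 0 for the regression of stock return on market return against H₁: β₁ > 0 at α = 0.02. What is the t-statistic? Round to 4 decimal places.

t = 2.6358

t = r·√(n − 2)/√(1 − r²) = 0.1305·√401/√0.98297 = 2.6358.
df = n − 2 = 401.
One-sided p ≈ 0.0044, which is < 0.02, so reject H₀.
There is evidence of a linear association between market return and stock return.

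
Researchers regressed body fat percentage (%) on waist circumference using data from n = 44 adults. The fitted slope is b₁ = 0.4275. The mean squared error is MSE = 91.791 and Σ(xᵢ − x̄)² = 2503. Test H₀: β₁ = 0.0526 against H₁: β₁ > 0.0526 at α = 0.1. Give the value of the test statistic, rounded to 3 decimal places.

t = 1.958

SE(b₁) = √(MSE/Sₓₓ) = √(91.791/2503) = 0.1915.
t = (0.4275 − 0.0526) / 0.1915 = 1.958.
df = n − 2 = 42.
One-sided p ≈ 0.0285, which is < 0.1, so reject H₀.
There is evidence that the true slope on waist circumference exceeds 0.0526 % per unit.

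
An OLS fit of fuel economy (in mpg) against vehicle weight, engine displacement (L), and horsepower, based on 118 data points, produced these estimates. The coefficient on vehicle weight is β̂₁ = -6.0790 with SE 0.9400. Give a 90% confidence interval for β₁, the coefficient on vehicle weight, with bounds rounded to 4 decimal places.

df = n − k − 1 = 118 − 3 − 1 = 114.
t* = t_{0.05, 114} = 1.65833.
Margin = t* × SE = 1.65833 × 0.9400 = 1.558830.
CI: -6.0790 ± 1.558830 → (-7.6378, -4.5202).
With 90% confidence, each one-unit increase in vehicle weight is associated with a change of between -7.6378 and -4.5202 mpg in fuel economy, holding the other predictors fixed.

(-7.6378, -4.5202)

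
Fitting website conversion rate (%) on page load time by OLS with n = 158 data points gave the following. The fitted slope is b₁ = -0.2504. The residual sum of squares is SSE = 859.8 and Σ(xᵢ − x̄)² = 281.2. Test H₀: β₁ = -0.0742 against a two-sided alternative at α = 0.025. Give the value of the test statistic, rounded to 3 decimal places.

MSE = SSE/(n − 2) = 859.8/156 = 5.51154.
SE(b₁) = √(MSE/Sₓₓ) = √(5.51154/281.2) = 0.14.
t = (-0.2504 − (-0.0742)) / 0.14 = -1.259.
df = n − 2 = 156.
Two-sided p ≈ 0.2101, which is ≥ 0.025, so fail to reject H₀.
The data are consistent with a true slope of -0.0742 % per unit of page load time.

t = -1.259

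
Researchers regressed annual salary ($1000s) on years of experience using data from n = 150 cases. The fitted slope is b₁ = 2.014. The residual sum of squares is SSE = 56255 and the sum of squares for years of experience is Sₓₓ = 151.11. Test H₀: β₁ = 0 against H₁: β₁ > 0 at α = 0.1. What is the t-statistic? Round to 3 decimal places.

MSE = SSE/(n − 2) = 56255/148 = 380.101.
SE(b₁) = √(MSE/Sₓₓ) = √(380.101/151.11) = 1.586.
t = 2.014 / 1.586 = 1.270.
df = n − 2 = 148.
One-sided p ≈ 0.1031, which is ≥ 0.1, so fail to reject H₀.
The data do not give significant evidence that the true slope on years of experience is positive.

t = 1.270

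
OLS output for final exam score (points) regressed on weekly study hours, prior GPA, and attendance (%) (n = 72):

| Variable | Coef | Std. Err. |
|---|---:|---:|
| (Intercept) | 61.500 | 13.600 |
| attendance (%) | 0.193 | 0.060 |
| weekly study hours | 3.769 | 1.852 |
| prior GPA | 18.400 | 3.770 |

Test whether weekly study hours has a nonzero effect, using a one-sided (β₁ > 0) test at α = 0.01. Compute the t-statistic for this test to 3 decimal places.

Read off: b = 3.769, SE = 1.852 for weekly study hours.
H₀: β₁ = 0 vs H₁: β₁ > 0.
t = 3.769 / 1.852 = 2.035.
df = n − k − 1 = 72 − 3 − 1 = 68.
One-sided p ≈ 0.0229, which is ≥ 0.01, so fail to reject H₀.
The data do not give significant evidence that the true slope on weekly study hours is positive, holding the other predictors fixed.

t = 2.035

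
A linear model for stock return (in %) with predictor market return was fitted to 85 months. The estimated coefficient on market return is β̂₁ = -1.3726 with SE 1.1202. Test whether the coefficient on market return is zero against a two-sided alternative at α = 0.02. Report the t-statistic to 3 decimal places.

H₀: β₁ = 0 vs H₁: β₁ ≠ 0.
t = (β̂₁ − β₁⁰)/SE = -1.3726 / 1.1202 = -1.225.
df = n − 2 = 85 − 2 = 83.
Two-sided p ≈ 0.2239, which is ≥ 0.02, so fail to reject H₀.
The data do not give significant evidence of an association between market return and stock return.

t = -1.225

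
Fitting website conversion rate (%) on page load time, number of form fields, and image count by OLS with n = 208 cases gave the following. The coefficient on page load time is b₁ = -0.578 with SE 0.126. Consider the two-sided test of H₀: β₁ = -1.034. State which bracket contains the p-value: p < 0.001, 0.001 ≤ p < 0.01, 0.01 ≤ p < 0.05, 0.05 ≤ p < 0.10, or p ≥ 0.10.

t = (-0.578 − (-1.034)) / 0.126 = 3.619.
df = n − k − 1 = 208 − 3 − 1 = 204.
Two-sided p = 2·P(T_{204} > |t|) ≈ 0.0004.
So p < 0.001.

p < 0.001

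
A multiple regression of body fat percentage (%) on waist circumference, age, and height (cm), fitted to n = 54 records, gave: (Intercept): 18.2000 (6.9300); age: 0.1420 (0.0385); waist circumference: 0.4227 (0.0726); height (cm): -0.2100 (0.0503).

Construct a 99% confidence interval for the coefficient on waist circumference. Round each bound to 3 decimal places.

(0.228, 0.617)

Read off: b = 0.4227, SE = 0.0726 for waist circumference.
df = n − k − 1 = 54 − 3 − 1 = 50.
t* = t_{0.005, 50} = 2.677793.
Margin = t* × SE = 2.677793 × 0.0726 = 0.19441.
CI: 0.4227 ± 0.19441 → (0.228, 0.617).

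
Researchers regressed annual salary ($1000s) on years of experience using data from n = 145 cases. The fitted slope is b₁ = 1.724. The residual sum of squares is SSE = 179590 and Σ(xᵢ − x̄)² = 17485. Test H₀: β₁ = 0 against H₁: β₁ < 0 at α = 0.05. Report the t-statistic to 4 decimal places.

MSE = SSE/(n − 2) = 179590/143 = 1255.87.
SE(b₁) = √(MSE/Sₓₓ) = √(1255.87/17485) = 0.268003.
t = 1.724 / 0.268003 = 6.4328.
df = n − 2 = 143.
One-sided p ≈ 1.0000, which is ≥ 0.05, so fail to reject H₀.
The data do not give significant evidence that the true slope on years of experience is negative.

t = 6.4328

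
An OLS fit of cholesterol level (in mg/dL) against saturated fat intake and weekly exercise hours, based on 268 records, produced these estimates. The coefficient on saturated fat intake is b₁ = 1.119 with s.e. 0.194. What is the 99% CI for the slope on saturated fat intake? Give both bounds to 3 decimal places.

(0.616, 1.622)

df = n − k − 1 = 268 − 2 − 1 = 265.
t* = t_{0.005, 265} = 2.594509.
Margin = t* × SE = 2.594509 × 0.194 = 0.50333.
CI: 1.119 ± 0.50333 → (0.616, 1.622).
With 99% confidence, each one-unit increase in saturated fat intake is associated with a change of between 0.616 and 1.622 mg/dL in cholesterol level, holding the other predictors fixed.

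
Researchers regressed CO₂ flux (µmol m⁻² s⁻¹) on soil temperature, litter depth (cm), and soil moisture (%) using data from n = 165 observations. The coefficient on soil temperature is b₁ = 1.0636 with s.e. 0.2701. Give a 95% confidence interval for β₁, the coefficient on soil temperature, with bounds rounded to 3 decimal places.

df = n − k − 1 = 165 − 3 − 1 = 161.
t* = t_{0.025, 161} = 1.974808.
Margin = t* × SE = 1.974808 × 0.2701 = 0.53340.
CI: 1.0636 ± 0.53340 → (0.530, 1.597).
With 95% confidence, each one-unit increase in soil temperature is associated with a change of between 0.530 and 1.597 µmol m⁻² s⁻¹ in CO₂ flux, holding the other predictors fixed.

(0.530, 1.597)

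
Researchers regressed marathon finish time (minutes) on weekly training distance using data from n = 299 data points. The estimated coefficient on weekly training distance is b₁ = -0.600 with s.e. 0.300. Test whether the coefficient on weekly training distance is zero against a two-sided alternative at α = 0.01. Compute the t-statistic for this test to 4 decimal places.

t = -2.0000

H₀: β₁ = 0 vs H₁: β₁ ≠ 0.
t = (b₁ − β₁⁰)/SE = -0.600 / 0.300 = -2.0000.
df = n − 2 = 299 − 2 = 297.
Two-sided p ≈ 0.0464, which is ≥ 0.01, so fail to reject H₀.
The data do not give significant evidence of an association between weekly training distance and marathon finish time.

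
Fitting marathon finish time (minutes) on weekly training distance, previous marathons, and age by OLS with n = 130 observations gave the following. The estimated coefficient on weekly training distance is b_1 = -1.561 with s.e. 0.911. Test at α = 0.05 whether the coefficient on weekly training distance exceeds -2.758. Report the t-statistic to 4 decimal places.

H₀: β₁ = -2.758 vs H₁: β₁ > -2.758.
t = (b_1 − β₁⁰)/SE = (-1.561 − (-2.758)) / 0.911 = 1.3139.
df = n − k − 1 = 130 − 3 − 1 = 126.
One-sided p ≈ 0.0956, which is ≥ 0.05, so fail to reject H₀.
The data do not give significant evidence that the true slope on weekly training distance exceeds -2.758 minutes per unit, holding the other predictors fixed.

t = 1.3139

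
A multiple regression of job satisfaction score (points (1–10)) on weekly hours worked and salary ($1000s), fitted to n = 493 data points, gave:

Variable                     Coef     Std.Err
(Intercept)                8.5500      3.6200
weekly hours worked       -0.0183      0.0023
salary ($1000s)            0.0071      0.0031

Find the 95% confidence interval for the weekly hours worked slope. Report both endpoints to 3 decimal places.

Read off: b = -0.0183, SE = 0.0023 for weekly hours worked.
df = n − k − 1 = 493 − 2 − 1 = 490.
t* = t_{0.025, 490} = 1.964817.
Margin = t* × SE = 1.964817 × 0.0023 = 0.00452.
CI: -0.0183 ± 0.00452 → (-0.023, -0.014).

(-0.023, -0.014)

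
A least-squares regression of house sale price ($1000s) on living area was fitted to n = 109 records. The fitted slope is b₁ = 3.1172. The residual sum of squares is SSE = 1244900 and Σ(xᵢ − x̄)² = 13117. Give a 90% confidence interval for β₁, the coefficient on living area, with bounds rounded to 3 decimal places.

MSE = SSE/(n − 2) = 1244900/107 = 11634.6.
SE(b₁) = √(MSE/Sₓₓ) = √(11634.6/13117) = 0.941799.
df = n − 2 = 107.
t* = t_{0.05, 107} = 1.659219.
Margin = t* × SE = 1.659219 × 0.941799 = 1.56265.
CI: 3.1172 ± 1.56265 → (1.555, 4.680).
With 90% confidence, each one-unit increase in living area is associated with a change of between 1.555 and 4.680 $1000s in house sale price.

(1.555, 4.680)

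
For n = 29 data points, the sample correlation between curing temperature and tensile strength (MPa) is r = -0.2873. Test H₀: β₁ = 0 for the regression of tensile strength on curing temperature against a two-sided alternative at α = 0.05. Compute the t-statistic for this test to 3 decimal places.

t = r·√(n − 2)/√(1 − r²) = -0.2873·√27/√0.917459 = -1.559.
df = n − 2 = 27.
Two-sided p ≈ 0.1307, which is ≥ 0.05, so fail to reject H₀.
The data do not give significant evidence of a linear association between curing temperature and tensile strength.

t = -1.559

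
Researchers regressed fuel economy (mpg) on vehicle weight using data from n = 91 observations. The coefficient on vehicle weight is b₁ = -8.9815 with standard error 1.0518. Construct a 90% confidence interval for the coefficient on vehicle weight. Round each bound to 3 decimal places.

(-10.730, -7.233)

df = n − 2 = 91 − 2 = 89.
t* = t_{0.05, 89} = 1.662155.
Margin = t* × SE = 1.662155 × 1.0518 = 1.74825.
CI: -8.9815 ± 1.74825 → (-10.730, -7.233).
With 90% confidence, each one-unit increase in vehicle weight is associated with a change of between -10.730 and -7.233 mpg in fuel economy.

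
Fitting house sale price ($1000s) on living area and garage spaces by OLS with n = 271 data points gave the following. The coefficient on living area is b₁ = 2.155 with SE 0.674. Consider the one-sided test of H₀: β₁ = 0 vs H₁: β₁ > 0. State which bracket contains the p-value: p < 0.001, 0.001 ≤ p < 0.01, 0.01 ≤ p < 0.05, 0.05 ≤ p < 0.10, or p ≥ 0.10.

t = 2.155 / 0.674 = 3.197.
df = n − k − 1 = 271 − 2 − 1 = 268.
One-sided p = P(T_{268} > t) ≈ 0.0008.
So p < 0.001.

p < 0.001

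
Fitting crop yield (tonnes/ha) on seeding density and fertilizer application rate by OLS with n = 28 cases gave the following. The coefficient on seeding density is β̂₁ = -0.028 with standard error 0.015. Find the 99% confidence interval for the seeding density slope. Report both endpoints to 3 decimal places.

(-0.070, 0.014)

df = n − k − 1 = 28 − 2 − 1 = 25.
t* = t_{0.005, 25} = 2.787436.
Margin = t* × SE = 2.787436 × 0.015 = 0.04181.
CI: -0.028 ± 0.04181 → (-0.070, 0.014).
With 99% confidence, each one-unit increase in seeding density is associated with a change of between -0.070 and 0.014 tonnes/ha in crop yield, holding the other predictors fixed.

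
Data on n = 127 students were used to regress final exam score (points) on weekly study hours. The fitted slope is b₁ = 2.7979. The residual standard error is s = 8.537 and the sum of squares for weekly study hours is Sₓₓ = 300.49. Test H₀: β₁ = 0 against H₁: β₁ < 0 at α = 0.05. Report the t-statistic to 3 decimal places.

SE(b₁) = s/√Sₓₓ = 8.537/√300.49 = 0.492482.
t = 2.7979 / 0.492482 = 5.681.
df = n − 2 = 125.
One-sided p ≈ 1.0000, which is ≥ 0.05, so fail to reject H₀.
The data do not give significant evidence that the true slope on weekly study hours is negative.

t = 5.681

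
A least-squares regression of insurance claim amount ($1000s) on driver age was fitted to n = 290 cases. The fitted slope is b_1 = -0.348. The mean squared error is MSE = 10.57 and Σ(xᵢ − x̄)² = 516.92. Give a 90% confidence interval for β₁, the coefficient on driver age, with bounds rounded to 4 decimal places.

SE(b_1) = √(MSE/Sₓₓ) = √(10.57/516.92) = 0.142997.
df = n − 2 = 288.
t* = t_{0.05, 288} = 1.650162.
Margin = t* × SE = 1.650162 × 0.142997 = 0.235968.
CI: -0.348 ± 0.235968 → (-0.5840, -0.1120).
With 90% confidence, each one-unit increase in driver age is associated with a change of between -0.5840 and -0.1120 $1000s in insurance claim amount.

(-0.5840, -0.1120)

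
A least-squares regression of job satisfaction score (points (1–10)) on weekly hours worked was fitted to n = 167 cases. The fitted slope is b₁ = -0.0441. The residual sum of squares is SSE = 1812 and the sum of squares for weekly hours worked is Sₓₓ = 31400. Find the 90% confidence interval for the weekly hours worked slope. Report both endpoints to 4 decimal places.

(-0.0750, -0.0132)

MSE = SSE/(n − 2) = 1812/165 = 10.9818.
SE(b₁) = √(MSE/Sₓₓ) = √(10.9818/31400) = 0.0187013.
df = n − 2 = 165.
t* = t_{0.05, 165} = 1.654141.
Margin = t* × SE = 1.654141 × 0.0187013 = 0.030935.
CI: -0.0441 ± 0.030935 → (-0.0750, -0.0132).
With 90% confidence, each one-unit increase in weekly hours worked is associated with a change of between -0.0750 and -0.0132 points (1–10) in job satisfaction score.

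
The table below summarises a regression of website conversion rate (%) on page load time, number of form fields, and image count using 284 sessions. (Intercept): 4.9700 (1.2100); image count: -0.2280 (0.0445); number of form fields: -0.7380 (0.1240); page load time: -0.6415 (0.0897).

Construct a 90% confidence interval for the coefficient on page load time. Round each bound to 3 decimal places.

Read off: b = -0.6415, SE = 0.0897 for page load time.
df = n − k − 1 = 284 − 3 − 1 = 280.
t* = t_{0.05, 280} = 1.650314.
Margin = t* × SE = 1.650314 × 0.0897 = 0.14803.
CI: -0.6415 ± 0.14803 → (-0.790, -0.493).

(-0.790, -0.493)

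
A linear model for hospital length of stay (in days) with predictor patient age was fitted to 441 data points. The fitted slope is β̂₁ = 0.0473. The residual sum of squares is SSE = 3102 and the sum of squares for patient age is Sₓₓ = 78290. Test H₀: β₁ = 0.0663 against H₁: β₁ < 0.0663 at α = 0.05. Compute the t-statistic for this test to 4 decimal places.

MSE = SSE/(n − 2) = 3102/439 = 7.06606.
SE(β̂₁) = √(MSE/Sₓₓ) = √(7.06606/78290) = 0.00950026.
t = (0.0473 − 0.0663) / 0.00950026 = -1.9999.
df = n − 2 = 439.
One-sided p ≈ 0.0231, which is < 0.05, so reject H₀.
There is evidence that the true slope on patient age is below 0.0663 days per unit.

t = -1.9999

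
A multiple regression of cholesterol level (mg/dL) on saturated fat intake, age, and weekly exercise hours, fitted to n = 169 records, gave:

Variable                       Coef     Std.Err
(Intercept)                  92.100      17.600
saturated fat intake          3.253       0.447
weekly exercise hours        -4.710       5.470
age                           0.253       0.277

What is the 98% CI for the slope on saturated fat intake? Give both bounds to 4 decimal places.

Read off: b = 3.253, SE = 0.447 for saturated fat intake.
df = n − k − 1 = 169 − 3 − 1 = 165.
t* = t_{0.01, 165} = 2.34916.
Margin = t* × SE = 2.34916 × 0.447 = 1.050074.
CI: 3.253 ± 1.050074 → (2.2029, 4.3031).

(2.2029, 4.3031)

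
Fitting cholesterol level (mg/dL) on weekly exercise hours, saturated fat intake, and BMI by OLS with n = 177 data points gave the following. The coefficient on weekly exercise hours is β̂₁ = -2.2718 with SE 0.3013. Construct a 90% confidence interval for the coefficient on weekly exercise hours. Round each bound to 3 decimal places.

(-2.770, -1.774)

df = n − k − 1 = 177 − 3 − 1 = 173.
t* = t_{0.05, 173} = 1.653709.
Margin = t* × SE = 1.653709 × 0.3013 = 0.49826.
CI: -2.2718 ± 0.49826 → (-2.770, -1.774).
With 90% confidence, each one-unit increase in weekly exercise hours is associated with a change of between -2.770 and -1.774 mg/dL in cholesterol level, holding the other predictors fixed.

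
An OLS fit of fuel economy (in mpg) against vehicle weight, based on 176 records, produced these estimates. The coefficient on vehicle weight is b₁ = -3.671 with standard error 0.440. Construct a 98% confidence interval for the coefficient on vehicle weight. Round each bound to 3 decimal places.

df = n − 2 = 176 − 2 = 174.
t* = t_{0.01, 174} = 2.34797.
Margin = t* × SE = 2.34797 × 0.440 = 1.03311.
CI: -3.671 ± 1.03311 → (-4.704, -2.638).
With 98% confidence, each one-unit increase in vehicle weight is associated with a change of between -4.704 and -2.638 mpg in fuel economy.

(-4.704, -2.638)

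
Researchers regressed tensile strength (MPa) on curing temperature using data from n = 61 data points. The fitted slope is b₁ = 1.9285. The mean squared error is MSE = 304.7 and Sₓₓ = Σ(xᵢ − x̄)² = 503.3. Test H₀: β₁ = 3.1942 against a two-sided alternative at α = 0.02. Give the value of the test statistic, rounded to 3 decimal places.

t = -1.627

SE(b₁) = √(MSE/Sₓₓ) = √(304.7/503.3) = 0.778077.
t = (1.9285 − 3.1942) / 0.778077 = -1.627.
df = n − 2 = 59.
Two-sided p ≈ 0.1091, which is ≥ 0.02, so fail to reject H₀.
The data are consistent with a true slope of 3.1942 MPa per unit of curing temperature.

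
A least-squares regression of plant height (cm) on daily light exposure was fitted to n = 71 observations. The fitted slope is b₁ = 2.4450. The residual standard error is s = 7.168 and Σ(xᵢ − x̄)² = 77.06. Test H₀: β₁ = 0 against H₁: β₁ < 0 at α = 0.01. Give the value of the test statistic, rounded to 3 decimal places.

SE(b₁) = s/√Sₓₓ = 7.168/√77.06 = 0.816551.
t = 2.4450 / 0.816551 = 2.994.
df = n − 2 = 69.
One-sided p ≈ 0.9981, which is ≥ 0.01, so fail to reject H₀.
The data do not give significant evidence that the true slope on daily light exposure is negative.

t = 2.994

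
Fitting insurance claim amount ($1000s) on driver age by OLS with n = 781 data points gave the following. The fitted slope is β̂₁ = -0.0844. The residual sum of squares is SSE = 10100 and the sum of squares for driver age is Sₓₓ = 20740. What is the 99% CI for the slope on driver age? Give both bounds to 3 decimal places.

MSE = SSE/(n − 2) = 10100/779 = 12.9653.
SE(β̂₁) = √(MSE/Sₓₓ) = √(12.9653/20740) = 0.0250027.
df = n − 2 = 779.
t* = t_{0.005, 779} = 2.582155.
Margin = t* × SE = 2.582155 × 0.0250027 = 0.06456.
CI: -0.0844 ± 0.06456 → (-0.149, -0.020).
With 99% confidence, each one-unit increase in driver age is associated with a change of between -0.149 and -0.020 $1000s in insurance claim amount.

(-0.149, -0.020)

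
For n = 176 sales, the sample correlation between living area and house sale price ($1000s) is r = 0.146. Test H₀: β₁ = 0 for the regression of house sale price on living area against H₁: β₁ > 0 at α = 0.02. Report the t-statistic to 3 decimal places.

t = r·√(n − 2)/√(1 − r²) = 0.146·√174/√0.978684 = 1.947.
df = n − 2 = 174.
One-sided p ≈ 0.0266, which is ≥ 0.02, so fail to reject H₀.
The data do not give significant evidence of a linear association between living area and house sale price.

t = 1.947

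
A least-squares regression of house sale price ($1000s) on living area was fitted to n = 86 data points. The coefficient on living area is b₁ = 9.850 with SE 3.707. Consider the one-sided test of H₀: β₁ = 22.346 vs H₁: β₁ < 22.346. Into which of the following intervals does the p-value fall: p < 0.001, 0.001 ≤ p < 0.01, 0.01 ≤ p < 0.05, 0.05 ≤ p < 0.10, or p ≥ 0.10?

p < 0.001

t = (9.850 − 22.346) / 3.707 = -3.371.
df = n − 2 = 86 − 2 = 84.
One-sided p = P(T_{84} < t) ≈ 0.0006.
So p < 0.001.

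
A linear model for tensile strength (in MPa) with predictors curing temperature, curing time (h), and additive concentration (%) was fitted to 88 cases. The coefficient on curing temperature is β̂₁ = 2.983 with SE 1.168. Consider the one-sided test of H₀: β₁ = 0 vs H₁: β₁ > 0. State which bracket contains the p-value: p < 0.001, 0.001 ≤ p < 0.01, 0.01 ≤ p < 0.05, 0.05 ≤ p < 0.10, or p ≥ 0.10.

t = 2.983 / 1.168 = 2.554.
df = n − k − 1 = 88 − 3 − 1 = 84.
One-sided p = P(T_{84} > t) ≈ 0.0062.
So 0.001 ≤ p < 0.01.

0.001 ≤ p < 0.01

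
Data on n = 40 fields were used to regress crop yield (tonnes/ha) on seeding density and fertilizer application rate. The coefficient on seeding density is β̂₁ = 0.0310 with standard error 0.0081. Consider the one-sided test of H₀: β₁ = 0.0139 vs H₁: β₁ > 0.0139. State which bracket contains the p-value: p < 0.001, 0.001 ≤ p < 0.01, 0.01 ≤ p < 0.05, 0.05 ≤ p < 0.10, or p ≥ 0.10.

0.01 ≤ p < 0.05

t = (0.0310 − 0.0139) / 0.0081 = 2.111.
df = n − k − 1 = 40 − 2 − 1 = 37.
One-sided p = P(T_{37} > t) ≈ 0.0208.
So 0.01 ≤ p < 0.05.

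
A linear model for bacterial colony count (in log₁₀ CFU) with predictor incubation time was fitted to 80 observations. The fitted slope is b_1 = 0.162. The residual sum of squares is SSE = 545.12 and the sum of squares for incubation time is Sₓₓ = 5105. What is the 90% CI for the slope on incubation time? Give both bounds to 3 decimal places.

(0.100, 0.224)

MSE = SSE/(n − 2) = 545.12/78 = 6.98872.
SE(b_1) = √(MSE/Sₓₓ) = √(6.98872/5105) = 0.0369999.
df = n − 2 = 78.
t* = t_{0.05, 78} = 1.664625.
Margin = t* × SE = 1.664625 × 0.0369999 = 0.06159.
CI: 0.162 ± 0.06159 → (0.100, 0.224).
With 90% confidence, each one-unit increase in incubation time is associated with a change of between 0.100 and 0.224 log₁₀ CFU in bacterial colony count.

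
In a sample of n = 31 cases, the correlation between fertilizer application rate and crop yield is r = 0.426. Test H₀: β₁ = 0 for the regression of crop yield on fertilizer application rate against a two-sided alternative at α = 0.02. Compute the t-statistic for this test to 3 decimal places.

t = r·√(n − 2)/√(1 − r²) = 0.426·√29/√0.818524 = 2.536.
df = n − 2 = 29.
Two-sided p ≈ 0.0169, which is < 0.02, so reject H₀.
There is evidence of a linear association between fertilizer application rate and crop yield.

t = 2.536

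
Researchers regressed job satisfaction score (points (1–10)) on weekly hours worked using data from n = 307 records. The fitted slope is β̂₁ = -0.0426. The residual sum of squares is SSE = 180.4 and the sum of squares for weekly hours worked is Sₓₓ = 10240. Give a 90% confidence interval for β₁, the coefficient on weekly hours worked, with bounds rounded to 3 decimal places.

(-0.055, -0.030)

MSE = SSE/(n − 2) = 180.4/305 = 0.591475.
SE(β̂₁) = √(MSE/Sₓₓ) = √(0.591475/10240) = 0.00760008.
df = n − 2 = 305.
t* = t_{0.05, 305} = 1.649865.
Margin = t* × SE = 1.649865 × 0.00760008 = 0.01254.
CI: -0.0426 ± 0.01254 → (-0.055, -0.030).
With 90% confidence, each one-unit increase in weekly hours worked is associated with a change of between -0.055 and -0.030 points (1–10) in job satisfaction score.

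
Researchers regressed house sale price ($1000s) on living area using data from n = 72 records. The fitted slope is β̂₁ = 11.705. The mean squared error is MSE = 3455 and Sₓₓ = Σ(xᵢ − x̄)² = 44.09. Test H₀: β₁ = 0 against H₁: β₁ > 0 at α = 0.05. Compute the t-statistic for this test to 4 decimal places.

t = 1.3223

SE(β̂₁) = √(MSE/Sₓₓ) = √(3455/44.09) = 8.85226.
t = 11.705 / 8.85226 = 1.3223.
df = n − 2 = 70.
One-sided p ≈ 0.0952, which is ≥ 0.05, so fail to reject H₀.
The data do not give significant evidence that the true slope on living area is positive.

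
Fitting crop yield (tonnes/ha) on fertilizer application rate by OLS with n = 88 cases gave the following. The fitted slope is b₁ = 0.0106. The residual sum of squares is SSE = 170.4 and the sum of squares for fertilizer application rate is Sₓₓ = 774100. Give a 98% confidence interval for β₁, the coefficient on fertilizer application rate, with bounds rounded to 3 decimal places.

(0.007, 0.014)

MSE = SSE/(n − 2) = 170.4/86 = 1.9814.
SE(b₁) = √(MSE/Sₓₓ) = √(1.9814/774100) = 0.00159988.
df = n − 2 = 86.
t* = t_{0.01, 86} = 2.370493.
Margin = t* × SE = 2.370493 × 0.00159988 = 0.00379.
CI: 0.0106 ± 0.00379 → (0.007, 0.014).
With 98% confidence, each one-unit increase in fertilizer application rate is associated with a change of between 0.007 and 0.014 tonnes/ha in crop yield.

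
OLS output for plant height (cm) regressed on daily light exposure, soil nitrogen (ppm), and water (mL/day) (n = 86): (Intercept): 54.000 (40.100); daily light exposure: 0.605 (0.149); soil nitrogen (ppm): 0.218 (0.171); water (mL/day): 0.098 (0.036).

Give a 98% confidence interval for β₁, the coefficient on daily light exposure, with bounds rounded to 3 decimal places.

(0.251, 0.959)

Read off: b = 0.605, SE = 0.149 for daily light exposure.
df = n − k − 1 = 86 − 3 − 1 = 82.
t* = t_{0.01, 82} = 2.372687.
Margin = t* × SE = 2.372687 × 0.149 = 0.35353.
CI: 0.605 ± 0.35353 → (0.251, 0.959).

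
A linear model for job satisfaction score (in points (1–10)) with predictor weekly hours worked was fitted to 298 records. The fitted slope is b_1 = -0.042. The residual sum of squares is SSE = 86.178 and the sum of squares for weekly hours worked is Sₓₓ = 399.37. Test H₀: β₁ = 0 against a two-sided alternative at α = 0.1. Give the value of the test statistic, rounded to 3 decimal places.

t = -1.556

MSE = SSE/(n − 2) = 86.178/296 = 0.291142.
SE(b_1) = √(MSE/Sₓₓ) = √(0.291142/399.37) = 0.0270001.
t = -0.042 / 0.0270001 = -1.556.
df = n − 2 = 296.
Two-sided p ≈ 0.1209, which is ≥ 0.1, so fail to reject H₀.
The data do not give significant evidence of an association between weekly hours worked and job satisfaction score.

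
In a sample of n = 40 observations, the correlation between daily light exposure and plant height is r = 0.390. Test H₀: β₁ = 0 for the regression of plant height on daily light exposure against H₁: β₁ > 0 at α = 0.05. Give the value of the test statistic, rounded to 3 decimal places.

t = 2.611

t = r·√(n − 2)/√(1 − r²) = 0.390·√38/√0.8479 = 2.611.
df = n − 2 = 38.
One-sided p ≈ 0.0064, which is < 0.05, so reject H₀.
There is evidence of a linear association between daily light exposure and plant height.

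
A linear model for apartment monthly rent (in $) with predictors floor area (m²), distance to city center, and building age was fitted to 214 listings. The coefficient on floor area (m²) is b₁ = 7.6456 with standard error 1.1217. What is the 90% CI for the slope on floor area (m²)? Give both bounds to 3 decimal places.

df = n − k − 1 = 214 − 3 − 1 = 210.
t* = t_{0.05, 210} = 1.652142.
Margin = t* × SE = 1.652142 × 1.1217 = 1.85321.
CI: 7.6456 ± 1.85321 → (5.792, 9.499).
With 90% confidence, each one-unit increase in floor area (m²) is associated with a change of between 5.792 and 9.499 $ in apartment monthly rent, holding the other predictors fixed.

(5.792, 9.499)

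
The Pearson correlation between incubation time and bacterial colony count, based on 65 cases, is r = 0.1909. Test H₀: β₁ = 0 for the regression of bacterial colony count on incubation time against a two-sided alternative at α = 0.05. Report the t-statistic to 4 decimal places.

t = 1.5436

t = r·√(n − 2)/√(1 − r²) = 0.1909·√63/√0.963557 = 1.5436.
df = n − 2 = 63.
Two-sided p ≈ 0.1277, which is ≥ 0.05, so fail to reject H₀.
The data do not give significant evidence of a linear association between incubation time and bacterial colony count.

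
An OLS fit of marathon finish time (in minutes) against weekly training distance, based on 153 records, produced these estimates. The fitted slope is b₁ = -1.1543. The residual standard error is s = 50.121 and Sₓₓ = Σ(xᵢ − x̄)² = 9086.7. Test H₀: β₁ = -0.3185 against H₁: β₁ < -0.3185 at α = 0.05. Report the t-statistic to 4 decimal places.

t = -1.5896

SE(b₁) = s/√Sₓₓ = 50.121/√9086.7 = 0.525795.
t = (-1.1543 − (-0.3185)) / 0.525795 = -1.5896.
df = n − 2 = 151.
One-sided p ≈ 0.0570, which is ≥ 0.05, so fail to reject H₀.
The data do not give significant evidence that the true slope on weekly training distance is below -0.3185 minutes per unit.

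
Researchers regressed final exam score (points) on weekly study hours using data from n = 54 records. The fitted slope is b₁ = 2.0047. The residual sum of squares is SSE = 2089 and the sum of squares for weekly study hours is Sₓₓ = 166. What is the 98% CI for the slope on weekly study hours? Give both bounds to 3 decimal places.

MSE = SSE/(n − 2) = 2089/52 = 40.1731.
SE(b₁) = √(MSE/Sₓₓ) = √(40.1731/166) = 0.491942.
df = n − 2 = 52.
t* = t_{0.01, 52} = 2.400225.
Margin = t* × SE = 2.400225 × 0.491942 = 1.18077.
CI: 2.0047 ± 1.18077 → (0.824, 3.185).
With 98% confidence, each one-unit increase in weekly study hours is associated with a change of between 0.824 and 3.185 points in final exam score.

(0.824, 3.185)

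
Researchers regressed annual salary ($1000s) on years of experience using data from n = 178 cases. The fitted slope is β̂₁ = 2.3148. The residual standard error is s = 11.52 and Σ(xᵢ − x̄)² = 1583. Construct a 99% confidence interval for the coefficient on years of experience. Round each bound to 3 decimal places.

(1.561, 3.069)

SE(β̂₁) = s/√Sₓₓ = 11.52/√1583 = 0.289542.
df = n − 2 = 176.
t* = t_{0.005, 176} = 2.604052.
Margin = t* × SE = 2.604052 × 0.289542 = 0.75398.
CI: 2.3148 ± 0.75398 → (1.561, 3.069).
With 99% confidence, each one-unit increase in years of experience is associated with a change of between 1.561 and 3.069 $1000s in annual salary.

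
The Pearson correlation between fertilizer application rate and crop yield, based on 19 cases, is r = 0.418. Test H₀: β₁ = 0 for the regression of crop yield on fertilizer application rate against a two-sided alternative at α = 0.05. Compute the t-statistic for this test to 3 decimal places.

t = 1.897

t = r·√(n − 2)/√(1 − r²) = 0.418·√17/√0.825276 = 1.897.
df = n − 2 = 17.
Two-sided p ≈ 0.0749, which is ≥ 0.05, so fail to reject H₀.
The data do not give significant evidence of a linear association between fertilizer application rate and crop yield.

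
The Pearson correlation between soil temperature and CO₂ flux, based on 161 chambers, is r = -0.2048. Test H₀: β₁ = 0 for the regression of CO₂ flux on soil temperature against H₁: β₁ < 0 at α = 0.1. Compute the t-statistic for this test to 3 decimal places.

t = r·√(n − 2)/√(1 − r²) = -0.2048·√159/√0.958057 = -2.638.
df = n − 2 = 159.
One-sided p ≈ 0.0046, which is < 0.1, so reject H₀.
There is evidence of a linear association between soil temperature and CO₂ flux.

t = -2.638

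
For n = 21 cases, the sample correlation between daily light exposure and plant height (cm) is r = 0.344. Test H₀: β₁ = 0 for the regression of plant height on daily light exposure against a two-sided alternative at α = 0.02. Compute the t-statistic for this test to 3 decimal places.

t = 1.597

t = r·√(n − 2)/√(1 − r²) = 0.344·√19/√0.881664 = 1.597.
df = n − 2 = 19.
Two-sided p ≈ 0.1268, which is ≥ 0.02, so fail to reject H₀.
The data do not give significant evidence of a linear association between daily light exposure and plant height.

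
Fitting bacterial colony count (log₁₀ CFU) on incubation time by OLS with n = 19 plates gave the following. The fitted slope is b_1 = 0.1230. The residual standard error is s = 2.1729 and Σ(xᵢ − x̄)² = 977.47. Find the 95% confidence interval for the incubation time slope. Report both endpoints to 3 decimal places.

(-0.024, 0.270)

SE(b_1) = s/√Sₓₓ = 2.1729/√977.47 = 0.0695005.
df = n − 2 = 17.
t* = t_{0.025, 17} = 2.109816.
Margin = t* × SE = 2.109816 × 0.0695005 = 0.14663.
CI: 0.1230 ± 0.14663 → (-0.024, 0.270).
With 95% confidence, each one-unit increase in incubation time is associated with a change of between -0.024 and 0.270 log₁₀ CFU in bacterial colony count.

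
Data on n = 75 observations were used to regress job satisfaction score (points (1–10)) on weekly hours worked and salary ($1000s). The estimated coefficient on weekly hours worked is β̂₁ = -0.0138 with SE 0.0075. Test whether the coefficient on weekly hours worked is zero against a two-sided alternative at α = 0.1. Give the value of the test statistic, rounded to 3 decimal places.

H₀: β₁ = 0 vs H₁: β₁ ≠ 0.
t = (β̂₁ − β₁⁰)/SE = -0.0138 / 0.0075 = -1.840.
df = n − k − 1 = 75 − 2 − 1 = 72.
Two-sided p ≈ 0.0699, which is < 0.1, so reject H₀.
There is evidence that weekly hours worked is associated with job satisfaction score, holding the other predictors fixed.

t = -1.840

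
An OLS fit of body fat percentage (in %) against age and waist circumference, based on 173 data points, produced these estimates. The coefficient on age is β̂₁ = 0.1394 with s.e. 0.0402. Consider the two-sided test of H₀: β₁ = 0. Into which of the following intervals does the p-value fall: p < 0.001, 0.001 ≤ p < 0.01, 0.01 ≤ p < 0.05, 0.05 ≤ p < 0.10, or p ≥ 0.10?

p < 0.001

t = 0.1394 / 0.0402 = 3.468.
df = n − k − 1 = 173 − 2 − 1 = 170.
Two-sided p = 2·P(T_{170} > |t|) ≈ 0.0007.
So p < 0.001.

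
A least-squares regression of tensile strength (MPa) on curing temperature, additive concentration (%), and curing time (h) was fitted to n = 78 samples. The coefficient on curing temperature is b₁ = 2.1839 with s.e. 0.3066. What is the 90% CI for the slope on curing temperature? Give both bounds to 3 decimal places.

df = n − k − 1 = 78 − 3 − 1 = 74.
t* = t_{0.05, 74} = 1.665707.
Margin = t* × SE = 1.665707 × 0.3066 = 0.51071.
CI: 2.1839 ± 0.51071 → (1.673, 2.695).
With 90% confidence, each one-unit increase in curing temperature is associated with a change of between 1.673 and 2.695 MPa in tensile strength, holding the other predictors fixed.

(1.673, 2.695)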